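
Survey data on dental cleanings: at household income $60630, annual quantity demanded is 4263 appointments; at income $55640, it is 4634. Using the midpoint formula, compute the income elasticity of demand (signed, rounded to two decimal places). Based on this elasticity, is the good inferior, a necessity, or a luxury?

-0.97; inferior

%ΔQ = (4634 − 4263)/[( 4263 + 4634)/2] = 371/4448.5 = 0.083398…
%ΔIncome = (55640 − 60630)/[( 60630 + 55640)/2] = -4990/58135 = -0.085834…
E_income = (371/4448.5) / (-4990/58135) = -0.9716…
E_income < 0 ⇒ inferior good.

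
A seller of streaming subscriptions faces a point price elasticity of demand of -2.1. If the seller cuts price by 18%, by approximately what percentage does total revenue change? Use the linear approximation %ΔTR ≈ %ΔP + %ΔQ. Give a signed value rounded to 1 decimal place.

%ΔQ ≈ Ed × %ΔP = (-2.1) × (-18%) = +37.8000%
%ΔTR ≈ %ΔP + %ΔQ = (-18%) + (+37.8000%) = +19.8000%

+19.8%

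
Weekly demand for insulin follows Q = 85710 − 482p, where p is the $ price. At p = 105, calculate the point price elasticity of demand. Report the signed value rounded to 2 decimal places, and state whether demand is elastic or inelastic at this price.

dQ/dp = −482. At p = 105, Q = 85710 − 482(105) = 35100.
Ed = (dQ/dp)·(p/Q) = −482 × (105/35100) = -1.4418…
|Ed| = 1.44 > 1, so demand is elastic.

-1.44; elastic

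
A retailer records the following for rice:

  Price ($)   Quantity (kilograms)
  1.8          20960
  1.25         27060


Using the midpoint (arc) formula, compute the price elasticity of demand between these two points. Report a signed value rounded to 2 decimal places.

%ΔQ = (27060 − 20960) / [(20960 + 27060)/2] = 6100/24010 = 0.254060…
%ΔP = (1.25 − 1.8) / [(1.8 + 1.25)/2] = -0.55/1.525 = -0.360655…
Arc Ed = %ΔQ / %ΔP = (6100/24010) / (-0.55/1.525) = -0.7044…

-0.70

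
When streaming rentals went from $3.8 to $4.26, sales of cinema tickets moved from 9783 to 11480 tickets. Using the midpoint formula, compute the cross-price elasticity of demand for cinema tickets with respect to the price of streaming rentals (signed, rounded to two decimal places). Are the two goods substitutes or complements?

1.40; substitutes

%ΔQ_{cinema tickets} = (11480 − 9783)/avg = 1697/10631.5 = 0.159619…
%ΔP_{streaming rentals} = (4.26 − 3.8)/avg = 0.46/4.03 = 0.114143…
E_cross = (1697/10631.5) / (0.46/4.03) = 1.3984…
E_cross > 0 ⇒ the goods are substitutes.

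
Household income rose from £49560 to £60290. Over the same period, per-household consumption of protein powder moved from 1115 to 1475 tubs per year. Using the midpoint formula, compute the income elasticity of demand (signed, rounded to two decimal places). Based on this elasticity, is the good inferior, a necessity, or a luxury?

%ΔQ = (1475 − 1115)/[( 1115 + 1475)/2] = 360/1295 = 0.277992…
%ΔIncome = (60290 − 49560)/[( 49560 + 60290)/2] = 10730/54925 = 0.195357…
E_income = (360/1295) / (10730/54925) = 1.4229…
E_income > 1 ⇒ normal good, luxury.

1.42; luxury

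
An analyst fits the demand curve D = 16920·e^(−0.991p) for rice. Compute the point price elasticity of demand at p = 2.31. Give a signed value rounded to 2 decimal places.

-2.29

dD/dp = −0.991·D = -1699.35. At p = 2.31, D = 1714.78.
Ed = (dD/dp)·(p/D) = (-1699.35) × (2.31/1714.78) = -2.2892…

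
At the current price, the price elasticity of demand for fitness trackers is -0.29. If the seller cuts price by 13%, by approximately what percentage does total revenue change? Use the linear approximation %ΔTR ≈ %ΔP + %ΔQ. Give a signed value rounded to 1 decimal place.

-9.2%

%ΔQ ≈ Ed × %ΔP = (-0.29) × (-13%) = +3.7700%
%ΔTR ≈ %ΔP + %ΔQ = (-13%) + (+3.7700%) = -9.2300%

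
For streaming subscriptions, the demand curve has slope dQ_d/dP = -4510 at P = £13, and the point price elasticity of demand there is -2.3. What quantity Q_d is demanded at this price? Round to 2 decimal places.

25491.30

Ed = (dQ_d/dP)·(P/Q_d) ⇒ Q_d = (dQ_d/dP)·P/Ed = (-4510)·13/(-2.3) = 25491.3043…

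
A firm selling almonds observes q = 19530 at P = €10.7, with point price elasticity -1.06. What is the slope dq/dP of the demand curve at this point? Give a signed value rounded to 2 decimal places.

Ed = (dq/dP)·(P/q) ⇒ dq/dP = Ed·q/P = (-1.06)·19530/10.7 = -1934.7476…

-1934.75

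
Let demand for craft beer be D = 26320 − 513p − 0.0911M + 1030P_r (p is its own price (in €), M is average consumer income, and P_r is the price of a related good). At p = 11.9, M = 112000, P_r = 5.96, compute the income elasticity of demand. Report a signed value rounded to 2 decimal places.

At the given values, D = 26320 − 513(11.9) − 0.0911(112000) + 1030(5.96) = 16150.9.
∂D/∂M = -0.0911.
E = (-0.0911) × (112000/16150.9) = -0.6317…

-0.63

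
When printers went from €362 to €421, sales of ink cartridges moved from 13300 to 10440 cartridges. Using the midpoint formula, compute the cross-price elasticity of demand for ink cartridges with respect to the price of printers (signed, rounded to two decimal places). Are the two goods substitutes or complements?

%ΔQ_{ink cartridges} = (10440 − 13300)/avg = -2860/11870 = -0.240943…
%ΔP_{printers} = (421 − 362)/avg = 59/391.5 = 0.150702…
E_cross = (-2860/11870) / (59/391.5) = -1.5988…
E_cross < 0 ⇒ the goods are complements.

-1.60; complements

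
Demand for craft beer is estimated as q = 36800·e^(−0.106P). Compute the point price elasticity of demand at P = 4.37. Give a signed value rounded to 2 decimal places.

dq/dP = −0.106·q = -2454.59. At P = 4.37, q = 23156.6.
Ed = (dq/dP)·(P/q) = (-2454.59) × (4.37/23156.6) = -0.4632…

-0.46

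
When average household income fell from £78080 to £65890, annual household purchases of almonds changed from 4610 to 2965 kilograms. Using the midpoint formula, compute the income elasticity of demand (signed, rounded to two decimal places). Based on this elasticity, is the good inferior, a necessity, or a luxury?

2.56; luxury

%ΔQ = (2965 − 4610)/[( 4610 + 2965)/2] = -1645/3787.5 = -0.434323…
%ΔIncome = (65890 − 78080)/[( 78080 + 65890)/2] = -12190/71985 = -0.169340…
E_income = (-1645/3787.5) / (-12190/71985) = 2.5647…
E_income > 1 ⇒ normal good, luxury.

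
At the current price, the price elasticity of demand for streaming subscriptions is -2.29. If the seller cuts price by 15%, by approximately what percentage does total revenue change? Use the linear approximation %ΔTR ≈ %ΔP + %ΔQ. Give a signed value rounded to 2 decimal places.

+19.35%

%ΔQ ≈ Ed × %ΔP = (-2.29) × (-15%) = +34.3500%
%ΔTR ≈ %ΔP + %ΔQ = (-15%) + (+34.3500%) = +19.3500%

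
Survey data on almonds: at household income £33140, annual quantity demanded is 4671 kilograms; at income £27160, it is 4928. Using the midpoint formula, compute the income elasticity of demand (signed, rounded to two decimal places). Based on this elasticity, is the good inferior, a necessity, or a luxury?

-0.27; inferior

%ΔQ = (4928 − 4671)/[( 4671 + 4928)/2] = 257/4799.5 = 0.053547…
%ΔIncome = (27160 − 33140)/[( 33140 + 27160)/2] = -5980/30150 = -0.198341…
E_income = (257/4799.5) / (-5980/30150) = -0.2699…
E_income < 0 ⇒ inferior good.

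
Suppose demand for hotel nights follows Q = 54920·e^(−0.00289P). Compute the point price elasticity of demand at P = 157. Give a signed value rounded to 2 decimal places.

-0.45

dQ/dP = −0.00289·Q = -100.827. At P = 157, Q = 34888.2.
Ed = (dQ/dP)·(P/Q) = (-100.827) × (157/34888.2) = -0.4537…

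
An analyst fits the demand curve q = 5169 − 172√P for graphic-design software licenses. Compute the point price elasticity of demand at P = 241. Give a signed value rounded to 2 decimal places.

dq/dP = −172/(2√P) = -5.53975. At P = 241, q = 2498.84.
Ed = (dq/dP)·(P/q) = (-5.53975) × (241/2498.84) = -0.5342…

-0.53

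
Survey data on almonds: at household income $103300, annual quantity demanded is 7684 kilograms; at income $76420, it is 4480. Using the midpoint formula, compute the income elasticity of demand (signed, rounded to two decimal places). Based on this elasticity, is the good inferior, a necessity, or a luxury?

%ΔQ = (4480 − 7684)/[( 7684 + 4480)/2] = -3204/6082 = -0.526800…
%ΔIncome = (76420 − 103300)/[( 103300 + 76420)/2] = -26880/89860 = -0.299131…
E_income = (-3204/6082) / (-26880/89860) = 1.7610…
E_income > 1 ⇒ normal good, luxury.

1.76; luxury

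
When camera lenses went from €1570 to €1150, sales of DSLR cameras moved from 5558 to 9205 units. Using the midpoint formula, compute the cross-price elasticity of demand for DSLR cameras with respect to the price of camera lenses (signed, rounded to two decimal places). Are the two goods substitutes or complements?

-1.60; complements

%ΔQ_{DSLR cameras} = (9205 − 5558)/avg = 3647/7381.5 = 0.494073…
%ΔP_{camera lenses} = (1150 − 1570)/avg = -420/1360 = -0.308823…
E_cross = (3647/7381.5) / (-420/1360) = -1.5998…
E_cross < 0 ⇒ the goods are complements.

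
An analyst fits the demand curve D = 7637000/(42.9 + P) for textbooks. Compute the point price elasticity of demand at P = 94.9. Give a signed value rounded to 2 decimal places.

-0.69

dD/dP = −7637000/(42.9 + P)² = -402.184. At P = 94.9, D = 55420.9.
Ed = (dD/dP)·(P/D) = (-402.184) × (94.9/55420.9) = -0.6886…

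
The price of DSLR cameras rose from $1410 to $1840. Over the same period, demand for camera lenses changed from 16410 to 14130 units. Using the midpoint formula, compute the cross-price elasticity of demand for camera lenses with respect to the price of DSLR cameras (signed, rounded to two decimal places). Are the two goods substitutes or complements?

%ΔQ_{camera lenses} = (14130 − 16410)/avg = -2280/15270 = -0.149312…
%ΔP_{DSLR cameras} = (1840 − 1410)/avg = 430/1625 = 0.264615…
E_cross = (-2280/15270) / (430/1625) = -0.5642…
E_cross < 0 ⇒ the goods are complements.

-0.56; complements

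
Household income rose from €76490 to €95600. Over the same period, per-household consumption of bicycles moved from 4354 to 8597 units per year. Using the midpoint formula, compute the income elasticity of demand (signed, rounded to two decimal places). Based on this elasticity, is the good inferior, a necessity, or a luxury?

2.95; luxury

%ΔQ = (8597 − 4354)/[( 4354 + 8597)/2] = 4243/6475.5 = 0.655238…
%ΔIncome = (95600 − 76490)/[( 76490 + 95600)/2] = 19110/86045 = 0.222093…
E_income = (4243/6475.5) / (19110/86045) = 2.9502…
E_income > 1 ⇒ normal good, luxury.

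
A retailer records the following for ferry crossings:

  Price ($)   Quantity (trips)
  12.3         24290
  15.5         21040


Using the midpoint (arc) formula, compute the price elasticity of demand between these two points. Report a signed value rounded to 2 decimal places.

%ΔQ = (21040 − 24290) / [(24290 + 21040)/2] = -3250/22665 = -0.143392…
%ΔP = (15.5 − 12.3) / [(12.3 + 15.5)/2] = 3.2/13.9 = 0.230215…
Arc Ed = %ΔQ / %ΔP = (-3250/22665) / (3.2/13.9) = -0.6228…

-0.62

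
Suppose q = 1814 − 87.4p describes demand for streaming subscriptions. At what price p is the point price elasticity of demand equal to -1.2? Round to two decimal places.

Ed = −87.4p/(1814 − 87.4p). Set this equal to -1.2:
87.4p = 1.2·(1814 − 87.4p) ⇒ 87.4p(1 + 1.2) = 1.2·1814
p = 1.2·1814 / (87.4·2.2) = 11.3209…

11.32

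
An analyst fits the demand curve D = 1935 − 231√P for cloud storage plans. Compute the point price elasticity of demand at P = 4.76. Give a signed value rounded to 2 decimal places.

-0.18

dD/dP = −231/(2√P) = -52.9393. At P = 4.76, D = 1431.02.
Ed = (dD/dP)·(P/D) = (-52.9393) × (4.76/1431.02) = -0.1760…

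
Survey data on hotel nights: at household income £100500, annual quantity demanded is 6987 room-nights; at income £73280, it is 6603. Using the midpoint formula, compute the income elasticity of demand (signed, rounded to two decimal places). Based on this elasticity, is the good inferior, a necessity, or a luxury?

%ΔQ = (6603 − 6987)/[( 6987 + 6603)/2] = -384/6795 = -0.056512…
%ΔIncome = (73280 − 100500)/[( 100500 + 73280)/2] = -27220/86890 = -0.313269…
E_income = (-384/6795) / (-27220/86890) = 0.1803…
0 < E_income < 1 ⇒ normal good, necessity.

0.18; necessity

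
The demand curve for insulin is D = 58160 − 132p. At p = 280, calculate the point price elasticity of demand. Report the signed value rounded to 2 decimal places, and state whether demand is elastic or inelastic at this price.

-1.74; elastic

dD/dp = −132. At p = 280, D = 58160 − 132(280) = 21200.
Ed = (dD/dp)·(p/D) = −132 × (280/21200) = -1.7433…
|Ed| = 1.74 > 1, so demand is elastic.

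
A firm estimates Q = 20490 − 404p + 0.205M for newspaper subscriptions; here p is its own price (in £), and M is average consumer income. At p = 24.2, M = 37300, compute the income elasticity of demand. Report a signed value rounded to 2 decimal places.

0.42

At the given values, Q = 20490 − 404(24.2) + 0.205(37300) = 18359.7.
∂Q/∂M = 0.205.
E = (0.205) × (37300/18359.7) = 0.4164…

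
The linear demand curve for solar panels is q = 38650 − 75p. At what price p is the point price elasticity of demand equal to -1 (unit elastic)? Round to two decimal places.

Ed = −75p/(38650 − 75p). Set this equal to -1:
75p = 1·(38650 − 75p) ⇒ 75p(1 + 1) = 1·38650
p = 1·38650 / (75·2) = 257.6666…

257.67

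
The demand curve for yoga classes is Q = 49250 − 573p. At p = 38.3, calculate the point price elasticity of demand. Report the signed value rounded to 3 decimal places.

dQ/dp = −573. At p = 38.3, Q = 49250 − 573(38.3) = 27304.1.
Ed = (dQ/dp)·(p/Q) = −573 × (38.3/27304.1) = -0.80375…

-0.804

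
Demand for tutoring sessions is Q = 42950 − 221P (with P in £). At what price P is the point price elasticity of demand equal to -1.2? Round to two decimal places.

106.01

Ed = −221P/(42950 − 221P). Set this equal to -1.2:
221P = 1.2·(42950 − 221P) ⇒ 221P(1 + 1.2) = 1.2·42950
P = 1.2·42950 / (221·2.2) = 106.0057…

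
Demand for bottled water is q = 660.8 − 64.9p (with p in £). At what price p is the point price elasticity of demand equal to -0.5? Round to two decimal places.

3.39

Ed = −64.9p/(660.8 − 64.9p). Set this equal to -0.5:
64.9p = 0.5·(660.8 − 64.9p) ⇒ 64.9p(1 + 0.5) = 0.5·660.8
p = 0.5·660.8 / (64.9·1.5) = 3.3939…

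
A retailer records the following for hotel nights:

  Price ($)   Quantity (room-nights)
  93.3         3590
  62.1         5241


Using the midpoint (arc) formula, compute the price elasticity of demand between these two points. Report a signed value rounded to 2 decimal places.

%ΔQ = (5241 − 3590) / [(3590 + 5241)/2] = 1651/4415.5 = 0.373910…
%ΔP = (62.1 − 93.3) / [(93.3 + 62.1)/2] = -31.2/77.7 = -0.401544…
Arc Ed = %ΔQ / %ΔP = (1651/4415.5) / (-31.2/77.7) = -0.9311…

-0.93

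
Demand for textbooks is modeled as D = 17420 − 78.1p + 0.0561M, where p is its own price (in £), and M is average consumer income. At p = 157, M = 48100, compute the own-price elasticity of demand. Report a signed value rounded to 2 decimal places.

At the given values, D = 17420 − 78.1(157) + 0.0561(48100) = 7856.71.
∂D/∂p = −78.1.
E = (-78.1) × (157/7856.71) = -1.5606…

-1.56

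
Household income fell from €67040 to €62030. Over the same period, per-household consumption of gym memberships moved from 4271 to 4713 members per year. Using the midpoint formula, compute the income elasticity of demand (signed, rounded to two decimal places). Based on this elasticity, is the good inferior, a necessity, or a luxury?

-1.27; inferior

%ΔQ = (4713 − 4271)/[( 4271 + 4713)/2] = 442/4492 = 0.098397…
%ΔIncome = (62030 − 67040)/[( 67040 + 62030)/2] = -5010/64535 = -0.077632…
E_income = (442/4492) / (-5010/64535) = -1.2674…
E_income < 0 ⇒ inferior good.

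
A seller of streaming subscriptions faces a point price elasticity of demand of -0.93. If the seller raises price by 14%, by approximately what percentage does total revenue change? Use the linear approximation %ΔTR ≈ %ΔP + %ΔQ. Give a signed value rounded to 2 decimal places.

%ΔQ ≈ Ed × %ΔP = (-0.93) × (+14%) = -13.0200%
%ΔTR ≈ %ΔP + %ΔQ = (+14%) + (-13.0200%) = +0.9800%

+0.98%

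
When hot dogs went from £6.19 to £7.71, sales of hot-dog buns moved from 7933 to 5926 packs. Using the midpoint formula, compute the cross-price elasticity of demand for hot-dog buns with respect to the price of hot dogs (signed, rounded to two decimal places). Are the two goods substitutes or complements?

-1.32; complements

%ΔQ_{hot-dog buns} = (5926 − 7933)/avg = -2007/6929.5 = -0.289631…
%ΔP_{hot dogs} = (7.71 − 6.19)/avg = 1.52/6.95 = 0.218705…
E_cross = (-2007/6929.5) / (1.52/6.95) = -1.3243…
E_cross < 0 ⇒ the goods are complements.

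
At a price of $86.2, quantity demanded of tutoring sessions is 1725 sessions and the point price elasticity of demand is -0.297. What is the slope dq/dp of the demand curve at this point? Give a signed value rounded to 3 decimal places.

Ed = (dq/dp)·(p/q) ⇒ dq/dp = Ed·q/p = (-0.297)·1725/86.2 = -5.94344…

-5.943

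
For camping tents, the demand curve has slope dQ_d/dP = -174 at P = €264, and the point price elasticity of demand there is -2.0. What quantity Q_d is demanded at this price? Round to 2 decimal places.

22968.00

Ed = (dQ_d/dP)·(P/Q_d) ⇒ Q_d = (dQ_d/dP)·P/Ed = (-174)·264/(-2.0) = 22968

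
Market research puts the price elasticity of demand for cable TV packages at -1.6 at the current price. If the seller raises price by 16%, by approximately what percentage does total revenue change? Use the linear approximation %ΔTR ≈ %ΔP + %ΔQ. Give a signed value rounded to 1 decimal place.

%ΔQ ≈ Ed × %ΔP = (-1.6) × (+16%) = -25.6000%
%ΔTR ≈ %ΔP + %ΔQ = (+16%) + (-25.6000%) = -9.6000%

-9.6%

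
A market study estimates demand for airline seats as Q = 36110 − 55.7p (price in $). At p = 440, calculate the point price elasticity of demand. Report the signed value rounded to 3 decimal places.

-2.112

dQ/dp = −55.7. At p = 440, Q = 36110 − 55.7(440) = 11602.
Ed = (dQ/dp)·(p/Q) = −55.7 × (440/11602) = -2.11239…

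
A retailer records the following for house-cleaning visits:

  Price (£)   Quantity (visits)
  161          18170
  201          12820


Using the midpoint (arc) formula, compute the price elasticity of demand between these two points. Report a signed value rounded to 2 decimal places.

-1.56

%ΔQ = (12820 − 18170) / [(18170 + 12820)/2] = -5350/15495 = -0.345272…
%ΔP = (201 − 161) / [(161 + 201)/2] = 40/181 = 0.220994…
Arc Ed = %ΔQ / %ΔP = (-5350/15495) / (40/181) = -1.5623…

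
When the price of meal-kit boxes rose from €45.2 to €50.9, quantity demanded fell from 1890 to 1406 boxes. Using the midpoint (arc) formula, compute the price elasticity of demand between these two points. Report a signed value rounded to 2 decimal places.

-2.48

%ΔQ = (1406 − 1890) / [(1890 + 1406)/2] = -484/1648 = -0.293689…
%ΔP = (50.9 − 45.2) / [(45.2 + 50.9)/2] = 5.7/48.05 = 0.118626…
Arc Ed = %ΔQ / %ΔP = (-484/1648) / (5.7/48.05) = -2.4757…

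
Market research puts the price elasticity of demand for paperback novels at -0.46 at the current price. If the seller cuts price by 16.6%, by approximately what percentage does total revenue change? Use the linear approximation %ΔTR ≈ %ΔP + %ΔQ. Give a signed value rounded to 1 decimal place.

%ΔQ ≈ Ed × %ΔP = (-0.46) × (-16.6%) = +7.6360%
%ΔTR ≈ %ΔP + %ΔQ = (-16.6%) + (+7.6360%) = -8.9640%

-9.0%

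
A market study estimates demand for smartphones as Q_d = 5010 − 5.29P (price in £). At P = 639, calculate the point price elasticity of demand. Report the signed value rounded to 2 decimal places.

dQ_d/dP = −5.29. At P = 639, Q_d = 5010 − 5.29(639) = 1629.69.
Ed = (dQ_d/dP)·(P/Q_d) = −5.29 × (639/1629.69) = -2.0742…

-2.07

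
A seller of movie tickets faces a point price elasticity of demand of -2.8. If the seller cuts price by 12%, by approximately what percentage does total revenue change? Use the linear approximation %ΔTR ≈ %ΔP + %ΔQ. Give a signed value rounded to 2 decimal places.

%ΔQ ≈ Ed × %ΔP = (-2.8) × (-12%) = +33.6000%
%ΔTR ≈ %ΔP + %ΔQ = (-12%) + (+33.6000%) = +21.6000%

+21.60%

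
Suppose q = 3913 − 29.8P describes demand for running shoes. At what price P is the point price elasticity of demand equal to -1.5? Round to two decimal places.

78.79

Ed = −29.8P/(3913 − 29.8P). Set this equal to -1.5:
29.8P = 1.5·(3913 − 29.8P) ⇒ 29.8P(1 + 1.5) = 1.5·3913
P = 1.5·3913 / (29.8·2.5) = 78.7852…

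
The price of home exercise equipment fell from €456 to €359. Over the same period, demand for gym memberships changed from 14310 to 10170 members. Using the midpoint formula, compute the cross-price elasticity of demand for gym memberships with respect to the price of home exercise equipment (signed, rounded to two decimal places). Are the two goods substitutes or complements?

1.42; substitutes

%ΔQ_{gym memberships} = (10170 − 14310)/avg = -4140/12240 = -0.338235…
%ΔP_{home exercise equipment} = (359 − 456)/avg = -97/407.5 = -0.238036…
E_cross = (-4140/12240) / (-97/407.5) = 1.4209…
E_cross > 0 ⇒ the goods are substitutes.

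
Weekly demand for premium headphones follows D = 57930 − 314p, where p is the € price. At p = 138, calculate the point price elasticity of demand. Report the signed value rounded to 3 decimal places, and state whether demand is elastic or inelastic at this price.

-2.968; elastic

dD/dp = −314. At p = 138, D = 57930 − 314(138) = 14598.
Ed = (dD/dp)·(p/D) = −314 × (138/14598) = -2.96835…
|Ed| = 2.968 > 1, so demand is elastic.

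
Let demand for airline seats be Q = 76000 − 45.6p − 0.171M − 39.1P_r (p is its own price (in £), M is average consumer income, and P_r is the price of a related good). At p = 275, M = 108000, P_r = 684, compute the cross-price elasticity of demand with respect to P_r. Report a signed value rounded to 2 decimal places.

-1.47

At the given values, Q = 76000 − 45.6(275) − 0.171(108000) − 39.1(684) = 18247.6.
∂Q/∂P_r = -39.1.
E = (-39.1) × (684/18247.6) = -1.4656…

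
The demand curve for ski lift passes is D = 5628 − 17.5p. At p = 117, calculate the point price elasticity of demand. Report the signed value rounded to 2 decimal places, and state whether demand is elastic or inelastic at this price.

-0.57; inelastic

dD/dp = −17.5. At p = 117, D = 5628 − 17.5(117) = 3580.5.
Ed = (dD/dp)·(p/D) = −17.5 × (117/3580.5) = -0.5718…
|Ed| = 0.57 < 1, so demand is inelastic.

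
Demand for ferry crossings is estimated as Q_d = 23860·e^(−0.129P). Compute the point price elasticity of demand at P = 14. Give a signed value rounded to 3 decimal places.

dQ_d/dP = −0.129·Q_d = -505.737. At P = 14, Q_d = 3920.44.
Ed = (dQ_d/dP)·(P/Q_d) = (-505.737) × (14/3920.44) = -1.806

-1.806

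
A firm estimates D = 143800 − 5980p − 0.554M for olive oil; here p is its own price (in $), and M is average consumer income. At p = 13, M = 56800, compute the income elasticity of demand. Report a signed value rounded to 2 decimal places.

At the given values, D = 143800 − 5980(13) − 0.554(56800) = 34592.8.
∂D/∂M = -0.554.
E = (-0.554) × (56800/34592.8) = -0.9096…

-0.91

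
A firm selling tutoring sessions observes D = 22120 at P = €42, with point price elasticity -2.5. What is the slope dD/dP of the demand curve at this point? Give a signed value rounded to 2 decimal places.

-1316.67

Ed = (dD/dP)·(P/D) ⇒ dD/dP = Ed·D/P = (-2.5)·22120/42 = -1316.6666…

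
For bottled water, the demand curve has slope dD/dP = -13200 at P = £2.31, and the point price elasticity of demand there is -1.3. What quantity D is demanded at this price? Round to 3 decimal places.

Ed = (dD/dP)·(P/D) ⇒ D = (dD/dP)·P/Ed = (-13200)·2.31/(-1.3) = 23455.38461…

23455.385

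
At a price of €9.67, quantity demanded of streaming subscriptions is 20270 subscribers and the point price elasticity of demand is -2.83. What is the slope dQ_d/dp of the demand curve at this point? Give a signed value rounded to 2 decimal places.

Ed = (dQ_d/dp)·(p/Q_d) ⇒ dQ_d/dp = Ed·Q_d/p = (-2.83)·20270/9.67 = -5932.1716…

-5932.17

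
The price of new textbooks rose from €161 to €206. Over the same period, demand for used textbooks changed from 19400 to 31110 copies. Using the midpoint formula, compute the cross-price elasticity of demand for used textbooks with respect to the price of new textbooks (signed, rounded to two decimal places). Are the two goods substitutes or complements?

%ΔQ_{used textbooks} = (31110 − 19400)/avg = 11710/25255 = 0.463670…
%ΔP_{new textbooks} = (206 − 161)/avg = 45/183.5 = 0.245231…
E_cross = (11710/25255) / (45/183.5) = 1.8907…
E_cross > 0 ⇒ the goods are substitutes.

1.89; substitutes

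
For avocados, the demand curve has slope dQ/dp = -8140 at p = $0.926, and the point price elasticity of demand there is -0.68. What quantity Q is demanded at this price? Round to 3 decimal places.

11084.765

Ed = (dQ/dp)·(p/Q) ⇒ Q = (dQ/dp)·p/Ed = (-8140)·0.926/(-0.68) = 11084.76470…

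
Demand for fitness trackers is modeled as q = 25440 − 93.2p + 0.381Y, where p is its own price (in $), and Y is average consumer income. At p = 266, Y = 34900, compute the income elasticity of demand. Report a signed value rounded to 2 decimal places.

At the given values, q = 25440 − 93.2(266) + 0.381(34900) = 13945.7.
∂q/∂Y = 0.381.
E = (0.381) × (34900/13945.7) = 0.9534…

0.95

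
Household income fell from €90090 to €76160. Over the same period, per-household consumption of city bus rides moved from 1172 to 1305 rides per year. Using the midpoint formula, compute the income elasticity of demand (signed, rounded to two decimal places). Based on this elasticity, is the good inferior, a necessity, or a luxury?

%ΔQ = (1305 − 1172)/[( 1172 + 1305)/2] = 133/1238.5 = 0.107387…
%ΔIncome = (76160 − 90090)/[( 90090 + 76160)/2] = -13930/83125 = -0.167578…
E_income = (133/1238.5) / (-13930/83125) = -0.6408…
E_income < 0 ⇒ inferior good.

-0.64; inferior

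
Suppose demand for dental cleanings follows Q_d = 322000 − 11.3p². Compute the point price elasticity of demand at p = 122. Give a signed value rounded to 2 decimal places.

-2.19

dQ_d/dp = −2·11.3·p = -2757.2. At p = 122, Q_d = 153810.8.
Ed = (dQ_d/dp)·(p/Q_d) = (-2757.2) × (122/153810.8) = -2.1869…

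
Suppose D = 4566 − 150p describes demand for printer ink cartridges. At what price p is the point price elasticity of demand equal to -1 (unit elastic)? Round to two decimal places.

Ed = −150p/(4566 − 150p). Set this equal to -1:
150p = 1·(4566 − 150p) ⇒ 150p(1 + 1) = 1·4566
p = 1·4566 / (150·2) = 15.22

15.22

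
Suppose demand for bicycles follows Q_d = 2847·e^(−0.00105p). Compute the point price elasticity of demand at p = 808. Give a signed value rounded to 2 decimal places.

dQ_d/dp = −0.00105·Q_d = -1.27974. At p = 808, Q_d = 1218.8.
Ed = (dQ_d/dp)·(p/Q_d) = (-1.27974) × (808/1218.8) = -0.8484

-0.85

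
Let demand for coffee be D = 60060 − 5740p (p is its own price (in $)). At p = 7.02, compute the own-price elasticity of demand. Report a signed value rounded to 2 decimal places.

At the given values, D = 60060 − 5740(7.02) = 19765.2.
∂D/∂p = −5740.
E = (-5740) × (7.02/19765.2) = -2.0386…

-2.04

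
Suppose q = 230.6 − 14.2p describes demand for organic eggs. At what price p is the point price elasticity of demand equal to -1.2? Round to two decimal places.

8.86

Ed = −14.2p/(230.6 − 14.2p). Set this equal to -1.2:
14.2p = 1.2·(230.6 − 14.2p) ⇒ 14.2p(1 + 1.2) = 1.2·230.6
p = 1.2·230.6 / (14.2·2.2) = 8.8578…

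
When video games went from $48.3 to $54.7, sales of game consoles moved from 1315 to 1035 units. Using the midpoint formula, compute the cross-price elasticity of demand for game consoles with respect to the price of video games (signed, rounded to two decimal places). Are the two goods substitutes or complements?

-1.92; complements

%ΔQ_{game consoles} = (1035 − 1315)/avg = -280/1175 = -0.238297…
%ΔP_{video games} = (54.7 − 48.3)/avg = 6.4/51.5 = 0.124271…
E_cross = (-280/1175) / (6.4/51.5) = -1.9175…
E_cross < 0 ⇒ the goods are complements.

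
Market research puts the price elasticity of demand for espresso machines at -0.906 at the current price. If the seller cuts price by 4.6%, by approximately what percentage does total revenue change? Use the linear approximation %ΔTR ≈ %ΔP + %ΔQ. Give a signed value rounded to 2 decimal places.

-0.43%

%ΔQ ≈ Ed × %ΔP = (-0.906) × (-4.6%) = +4.1676%
%ΔTR ≈ %ΔP + %ΔQ = (-4.6%) + (+4.1676%) = -0.4324%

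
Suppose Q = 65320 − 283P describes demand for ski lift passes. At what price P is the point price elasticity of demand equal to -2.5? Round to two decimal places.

164.87

Ed = −283P/(65320 − 283P). Set this equal to -2.5:
283P = 2.5·(65320 − 283P) ⇒ 283P(1 + 2.5) = 2.5·65320
P = 2.5·65320 / (283·3.5) = 164.8662…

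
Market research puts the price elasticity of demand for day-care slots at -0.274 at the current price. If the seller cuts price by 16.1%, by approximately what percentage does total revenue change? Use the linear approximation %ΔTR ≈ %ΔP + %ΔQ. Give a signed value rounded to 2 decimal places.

%ΔQ ≈ Ed × %ΔP = (-0.274) × (-16.1%) = +4.4114%
%ΔTR ≈ %ΔP + %ΔQ = (-16.1%) + (+4.4114%) = -11.6886%

-11.69%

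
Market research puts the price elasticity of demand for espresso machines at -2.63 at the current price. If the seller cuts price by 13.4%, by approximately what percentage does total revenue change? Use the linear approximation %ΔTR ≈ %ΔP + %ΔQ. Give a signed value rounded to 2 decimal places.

+21.84%

%ΔQ ≈ Ed × %ΔP = (-2.63) × (-13.4%) = +35.2420%
%ΔTR ≈ %ΔP + %ΔQ = (-13.4%) + (+35.2420%) = +21.8420%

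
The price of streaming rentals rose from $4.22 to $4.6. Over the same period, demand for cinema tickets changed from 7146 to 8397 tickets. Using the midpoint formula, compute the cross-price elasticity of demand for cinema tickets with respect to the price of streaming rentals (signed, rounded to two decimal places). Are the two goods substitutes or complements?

1.87; substitutes

%ΔQ_{cinema tickets} = (8397 − 7146)/avg = 1251/7771.5 = 0.160972…
%ΔP_{streaming rentals} = (4.6 − 4.22)/avg = 0.38/4.41 = 0.086167…
E_cross = (1251/7771.5) / (0.38/4.41) = 1.8681…
E_cross > 0 ⇒ the goods are substitutes.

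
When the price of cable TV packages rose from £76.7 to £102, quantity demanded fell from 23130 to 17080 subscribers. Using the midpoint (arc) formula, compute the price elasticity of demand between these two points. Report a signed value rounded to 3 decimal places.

-1.063

%ΔQ = (17080 − 23130) / [(23130 + 17080)/2] = -6050/20105 = -0.300920…
%ΔP = (102 − 76.7) / [(76.7 + 102)/2] = 25.3/89.35 = 0.283156…
Arc Ed = %ΔQ / %ΔP = (-6050/20105) / (25.3/89.35) = -1.06273…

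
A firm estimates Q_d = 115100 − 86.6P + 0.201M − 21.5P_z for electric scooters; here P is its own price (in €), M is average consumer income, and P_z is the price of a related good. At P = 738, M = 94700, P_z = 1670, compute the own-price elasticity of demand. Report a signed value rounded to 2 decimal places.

-1.86

At the given values, Q_d = 115100 − 86.6(738) + 0.201(94700) − 21.5(1670) = 34318.9.
∂Q_d/∂P = −86.6.
E = (-86.6) × (738/34318.9) = -1.8622…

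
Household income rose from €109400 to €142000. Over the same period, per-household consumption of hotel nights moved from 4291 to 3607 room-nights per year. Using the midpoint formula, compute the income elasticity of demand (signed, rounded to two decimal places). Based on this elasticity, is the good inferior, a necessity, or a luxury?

%ΔQ = (3607 − 4291)/[( 4291 + 3607)/2] = -684/3949 = -0.173208…
%ΔIncome = (142000 − 109400)/[( 109400 + 142000)/2] = 32600/125700 = 0.259347…
E_income = (-684/3949) / (32600/125700) = -0.6678…
E_income < 0 ⇒ inferior good.

-0.67; inferior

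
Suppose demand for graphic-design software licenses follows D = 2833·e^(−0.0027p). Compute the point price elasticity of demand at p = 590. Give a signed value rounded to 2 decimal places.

-1.59

dD/dp = −0.0027·D = -1.55517. At p = 590, D = 575.991.
Ed = (dD/dp)·(p/D) = (-1.55517) × (590/575.991) = -1.593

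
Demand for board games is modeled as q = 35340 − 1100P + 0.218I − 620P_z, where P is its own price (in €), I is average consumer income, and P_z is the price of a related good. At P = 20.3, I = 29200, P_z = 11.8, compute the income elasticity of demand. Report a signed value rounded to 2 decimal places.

0.53

At the given values, q = 35340 − 1100(20.3) + 0.218(29200) − 620(11.8) = 12059.6.
∂q/∂I = 0.218.
E = (0.218) × (29200/12059.6) = 0.5278…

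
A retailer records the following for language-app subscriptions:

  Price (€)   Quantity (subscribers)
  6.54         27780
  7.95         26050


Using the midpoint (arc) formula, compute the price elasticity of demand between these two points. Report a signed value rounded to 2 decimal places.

-0.33

%ΔQ = (26050 − 27780) / [(27780 + 26050)/2] = -1730/26915 = -0.064276…
%ΔP = (7.95 − 6.54) / [(6.54 + 7.95)/2] = 1.41/7.245 = 0.194616…
Arc Ed = %ΔQ / %ΔP = (-1730/26915) / (1.41/7.245) = -0.3302…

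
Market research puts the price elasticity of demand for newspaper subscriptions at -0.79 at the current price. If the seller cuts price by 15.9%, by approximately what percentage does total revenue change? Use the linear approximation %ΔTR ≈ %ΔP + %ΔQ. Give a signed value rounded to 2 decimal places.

-3.34%

%ΔQ ≈ Ed × %ΔP = (-0.79) × (-15.9%) = +12.5610%
%ΔTR ≈ %ΔP + %ΔQ = (-15.9%) + (+12.5610%) = -3.3390%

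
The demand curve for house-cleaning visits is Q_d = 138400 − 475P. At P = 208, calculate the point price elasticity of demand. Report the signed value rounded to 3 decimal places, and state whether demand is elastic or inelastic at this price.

dQ_d/dP = −475. At P = 208, Q_d = 138400 − 475(208) = 39600.
Ed = (dQ_d/dP)·(P/Q_d) = −475 × (208/39600) = -2.49494…
|Ed| = 2.495 > 1, so demand is elastic.

-2.495; elastic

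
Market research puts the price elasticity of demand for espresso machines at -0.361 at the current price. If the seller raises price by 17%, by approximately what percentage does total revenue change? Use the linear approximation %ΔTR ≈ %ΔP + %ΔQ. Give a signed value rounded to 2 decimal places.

+10.86%

%ΔQ ≈ Ed × %ΔP = (-0.361) × (+17%) = -6.1370%
%ΔTR ≈ %ΔP + %ΔQ = (+17%) + (-6.1370%) = +10.8630%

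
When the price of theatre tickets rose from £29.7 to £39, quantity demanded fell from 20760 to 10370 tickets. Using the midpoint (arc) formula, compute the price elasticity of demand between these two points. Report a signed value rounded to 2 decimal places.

-2.47

%ΔQ = (10370 − 20760) / [(20760 + 10370)/2] = -10390/15565 = -0.667523…
%ΔP = (39 − 29.7) / [(29.7 + 39)/2] = 9.3/34.35 = 0.270742…
Arc Ed = %ΔQ / %ΔP = (-10390/15565) / (9.3/34.35) = -2.4655…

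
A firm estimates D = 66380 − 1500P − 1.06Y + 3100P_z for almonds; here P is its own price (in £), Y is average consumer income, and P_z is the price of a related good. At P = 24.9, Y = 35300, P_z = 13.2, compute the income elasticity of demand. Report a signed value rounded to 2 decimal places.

At the given values, D = 66380 − 1500(24.9) − 1.06(35300) + 3100(13.2) = 32532.
∂D/∂Y = -1.06.
E = (-1.06) × (35300/32532) = -1.1501…

-1.15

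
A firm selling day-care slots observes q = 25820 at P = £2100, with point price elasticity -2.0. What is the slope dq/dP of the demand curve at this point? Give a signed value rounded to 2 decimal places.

Ed = (dq/dP)·(P/q) ⇒ dq/dP = Ed·q/P = (-2.0)·25820/2100 = -24.5904…

-24.59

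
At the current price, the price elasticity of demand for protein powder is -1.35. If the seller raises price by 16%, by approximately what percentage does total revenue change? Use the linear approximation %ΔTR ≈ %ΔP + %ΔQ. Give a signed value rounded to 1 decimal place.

%ΔQ ≈ Ed × %ΔP = (-1.35) × (+16%) = -21.6000%
%ΔTR ≈ %ΔP + %ΔQ = (+16%) + (-21.6000%) = -5.6000%

-5.6%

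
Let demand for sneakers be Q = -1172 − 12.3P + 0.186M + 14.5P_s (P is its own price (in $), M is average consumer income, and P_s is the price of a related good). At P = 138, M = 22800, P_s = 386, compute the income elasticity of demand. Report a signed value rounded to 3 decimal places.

At the given values, Q = -1172 − 12.3(138) + 0.186(22800) + 14.5(386) = 6968.4.
∂Q/∂M = 0.186.
E = (0.186) × (22800/6968.4) = 0.60857…

0.609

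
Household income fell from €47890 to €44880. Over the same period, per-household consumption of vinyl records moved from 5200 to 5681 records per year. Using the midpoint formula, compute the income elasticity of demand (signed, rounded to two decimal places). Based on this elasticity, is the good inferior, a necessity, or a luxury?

-1.36; inferior

%ΔQ = (5681 − 5200)/[( 5200 + 5681)/2] = 481/5440.5 = 0.088410…
%ΔIncome = (44880 − 47890)/[( 47890 + 44880)/2] = -3010/46385 = -0.064891…
E_income = (481/5440.5) / (-3010/46385) = -1.3624…
E_income < 0 ⇒ inferior good.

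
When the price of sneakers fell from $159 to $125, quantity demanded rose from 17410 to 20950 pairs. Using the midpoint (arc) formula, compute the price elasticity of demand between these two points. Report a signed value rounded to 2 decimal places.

-0.77

%ΔQ = (20950 − 17410) / [(17410 + 20950)/2] = 3540/19180 = 0.184567…
%ΔP = (125 − 159) / [(159 + 125)/2] = -34/142 = -0.239436…
Arc Ed = %ΔQ / %ΔP = (3540/19180) / (-34/142) = -0.7708…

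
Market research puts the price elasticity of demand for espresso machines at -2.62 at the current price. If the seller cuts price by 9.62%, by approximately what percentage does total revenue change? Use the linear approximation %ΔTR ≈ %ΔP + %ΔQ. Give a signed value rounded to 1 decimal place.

%ΔQ ≈ Ed × %ΔP = (-2.62) × (-9.62%) = +25.2044%
%ΔTR ≈ %ΔP + %ΔQ = (-9.62%) + (+25.2044%) = +15.5844%

+15.6%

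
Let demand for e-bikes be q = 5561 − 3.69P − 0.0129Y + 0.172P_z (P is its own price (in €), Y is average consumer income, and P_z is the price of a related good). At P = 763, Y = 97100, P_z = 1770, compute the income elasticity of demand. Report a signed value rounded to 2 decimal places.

-0.70

At the given values, q = 5561 − 3.69(763) − 0.0129(97100) + 0.172(1770) = 1797.38.
∂q/∂Y = -0.0129.
E = (-0.0129) × (97100/1797.38) = -0.6968…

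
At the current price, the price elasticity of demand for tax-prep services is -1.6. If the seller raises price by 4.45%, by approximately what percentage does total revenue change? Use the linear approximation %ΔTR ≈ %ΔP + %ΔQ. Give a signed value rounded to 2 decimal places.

%ΔQ ≈ Ed × %ΔP = (-1.6) × (+4.45%) = -7.1200%
%ΔTR ≈ %ΔP + %ΔQ = (+4.45%) + (-7.1200%) = -2.6700%

-2.67%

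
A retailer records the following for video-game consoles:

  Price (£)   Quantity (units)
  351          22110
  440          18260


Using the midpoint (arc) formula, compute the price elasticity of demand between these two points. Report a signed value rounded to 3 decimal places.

%ΔQ = (18260 − 22110) / [(22110 + 18260)/2] = -3850/20185 = -0.190735…
%ΔP = (440 − 351) / [(351 + 440)/2] = 89/395.5 = 0.225031…
Arc Ed = %ΔQ / %ΔP = (-3850/20185) / (89/395.5) = -0.84759…

-0.848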